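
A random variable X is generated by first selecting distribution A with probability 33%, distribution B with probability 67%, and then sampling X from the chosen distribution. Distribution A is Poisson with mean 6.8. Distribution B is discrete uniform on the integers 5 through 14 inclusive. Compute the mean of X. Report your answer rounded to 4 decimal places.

Component means — A: 6.8; B: 9.5.
E[X] = 0.33·6.8 + 0.67·9.5 = 8.609.

8.6090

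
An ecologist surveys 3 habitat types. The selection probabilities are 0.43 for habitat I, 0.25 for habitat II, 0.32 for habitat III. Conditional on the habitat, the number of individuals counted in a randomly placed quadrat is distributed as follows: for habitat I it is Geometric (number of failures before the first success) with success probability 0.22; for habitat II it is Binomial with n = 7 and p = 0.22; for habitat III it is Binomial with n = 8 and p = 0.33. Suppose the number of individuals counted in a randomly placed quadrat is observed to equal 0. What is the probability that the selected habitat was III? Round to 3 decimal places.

Likelihoods P(X=0 | ·): I: 0.22; II: 0.175656; III: 0.0406068.
Posterior ∝ prior × likelihood. Numerator for III: 0.32·0.0406068 = 0.0129942.
Normalizing constant: 0.43·0.22 + 0.25·0.175656 + 0.32·0.0406068 = 0.151508.
P(III | observation) = 0.0129942 / 0.151508 = 0.0857655.

0.086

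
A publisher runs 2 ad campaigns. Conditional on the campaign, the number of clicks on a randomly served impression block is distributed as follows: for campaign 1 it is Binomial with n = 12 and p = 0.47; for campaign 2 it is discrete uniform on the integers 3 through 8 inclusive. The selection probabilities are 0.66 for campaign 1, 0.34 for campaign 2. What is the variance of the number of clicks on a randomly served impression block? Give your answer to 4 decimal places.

Per component, 1: μ=5.64, E[X²]=34.7988; 2: μ=5.5, E[X²]=33.1667.
E[X] = 0.66·5.64 + 0.34·5.5 = 5.5924.
E[X²] = 0.66·34.7988 + 0.34·33.1667 = 34.2439.
Var(X) = E[X²] − (E[X])² = 34.2439 − 31.2749 = 2.96894.

2.9689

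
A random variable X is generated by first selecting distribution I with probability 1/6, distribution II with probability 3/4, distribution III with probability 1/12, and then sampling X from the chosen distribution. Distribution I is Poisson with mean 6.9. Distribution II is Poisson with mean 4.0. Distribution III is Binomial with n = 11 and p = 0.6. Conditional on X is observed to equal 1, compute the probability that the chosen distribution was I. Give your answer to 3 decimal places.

Likelihoods P(X=1 | ·): I: 0.00695372; II: 0.0732626; III: 0.00069206.
Posterior ∝ prior × likelihood. Numerator for I: 0.166667·0.00695372 = 0.00115895.
Normalizing constant: 0.166667·0.00695372 + 0.75·0.0732626 + 0.0833333·0.00069206 = 0.0561635.
P(I | observation) = 0.00115895 / 0.0561635 = 0.0206353.

0.021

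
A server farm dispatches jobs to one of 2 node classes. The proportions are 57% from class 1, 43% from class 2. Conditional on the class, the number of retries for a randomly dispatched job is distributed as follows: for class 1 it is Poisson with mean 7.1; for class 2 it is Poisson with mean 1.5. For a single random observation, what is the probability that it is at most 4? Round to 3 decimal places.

Conditional on each class, P(X ≤ 4): 1: 0.164063; 2: 0.981424.
By total probability, P(X ≤ 4) = 0.57·0.164063 + 0.43·0.981424 = 0.515528.

0.516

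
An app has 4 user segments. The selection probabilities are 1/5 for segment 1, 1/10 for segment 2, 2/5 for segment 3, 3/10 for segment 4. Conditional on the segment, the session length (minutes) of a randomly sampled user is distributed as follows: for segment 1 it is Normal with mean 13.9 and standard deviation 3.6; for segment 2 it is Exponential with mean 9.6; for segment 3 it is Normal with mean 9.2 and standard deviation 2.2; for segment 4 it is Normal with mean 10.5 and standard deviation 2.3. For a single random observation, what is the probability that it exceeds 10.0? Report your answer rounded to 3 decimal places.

0.526

Conditional on each segment, P(X > 10.0): 1: 0.86067; 2: 0.352866; 3: 0.358065; 4: 0.586048.
By total probability, P(X > 10.0) = 0.2·0.86067 + 0.1·0.352866 + 0.4·0.358065 + 0.3·0.586048 = 0.526461.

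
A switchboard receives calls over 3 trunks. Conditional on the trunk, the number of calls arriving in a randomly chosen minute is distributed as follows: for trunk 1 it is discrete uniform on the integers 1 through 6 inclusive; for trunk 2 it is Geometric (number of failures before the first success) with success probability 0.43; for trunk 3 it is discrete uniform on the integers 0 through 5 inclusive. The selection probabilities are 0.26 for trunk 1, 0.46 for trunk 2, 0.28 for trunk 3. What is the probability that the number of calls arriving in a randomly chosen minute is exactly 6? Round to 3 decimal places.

0.050

Conditional on each trunk, P(X = 6): 1: 0.166667; 2: 0.0147475; 3: 0.
By total probability, P(X = 6) = 0.26·0.166667 + 0.46·0.0147475 + 0.28·0 = 0.0501172.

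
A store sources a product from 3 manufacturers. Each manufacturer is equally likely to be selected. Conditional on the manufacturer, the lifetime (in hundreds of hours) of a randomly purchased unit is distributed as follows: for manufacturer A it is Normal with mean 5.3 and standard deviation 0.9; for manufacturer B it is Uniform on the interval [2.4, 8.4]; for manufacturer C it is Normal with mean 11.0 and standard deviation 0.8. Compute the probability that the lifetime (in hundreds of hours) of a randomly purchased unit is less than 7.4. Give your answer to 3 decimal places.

0.608

Conditional on each manufacturer, P(X < 7.4): A: 0.990185; B: 0.833333; C: 3.39767e-06.
By total probability, P(X < 7.4) = 0.333333·0.990185 + 0.333333·0.833333 + 0.333333·3.39767e-06 = 0.60784.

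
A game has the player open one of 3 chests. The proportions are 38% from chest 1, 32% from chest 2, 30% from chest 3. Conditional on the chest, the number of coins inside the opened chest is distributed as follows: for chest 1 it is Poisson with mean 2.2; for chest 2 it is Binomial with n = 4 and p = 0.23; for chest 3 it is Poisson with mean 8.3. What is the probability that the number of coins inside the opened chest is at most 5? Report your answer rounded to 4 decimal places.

Conditional on each chest, P(X ≤ 5): 1: 0.97509; 2: 1; 3: 0.165273.
By total probability, P(X ≤ 5) = 0.38·0.97509 + 0.32·1 + 0.3·0.165273 = 0.740116.

0.7401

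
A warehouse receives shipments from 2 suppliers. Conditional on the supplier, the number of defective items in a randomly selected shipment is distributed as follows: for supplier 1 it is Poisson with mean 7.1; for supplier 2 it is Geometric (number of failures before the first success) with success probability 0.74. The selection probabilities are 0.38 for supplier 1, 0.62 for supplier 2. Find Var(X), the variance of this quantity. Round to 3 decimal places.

Per component, 1: μ=7.1, E[X²]=57.51; 2: μ=0.351351, E[X²]=0.598247.
E[X] = 0.38·7.1 + 0.62·0.351351 = 2.91584.
E[X²] = 0.38·57.51 + 0.62·0.598247 = 22.2247.
Var(X) = E[X²] − (E[X])² = 22.2247 − 8.50211 = 13.7226.

13.723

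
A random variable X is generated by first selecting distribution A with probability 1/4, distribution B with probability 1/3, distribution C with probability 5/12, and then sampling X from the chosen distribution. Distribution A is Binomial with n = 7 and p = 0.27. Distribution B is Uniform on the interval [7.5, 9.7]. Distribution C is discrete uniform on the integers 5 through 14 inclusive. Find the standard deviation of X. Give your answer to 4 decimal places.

Per component, A: μ=1.89, E[X²]=4.9518; B: μ=8.6, E[X²]=74.3633; C: μ=9.5, E[X²]=98.5.
E[X] = 0.25·1.89 + 0.333333·8.6 + 0.416667·9.5 = 7.2975.
E[X²] = 0.25·4.9518 + 0.333333·74.3633 + 0.416667·98.5 = 67.0674.
Var(X) = E[X²] − (E[X])² = 67.0674 − 53.2535 = 13.8139.
SD(X) = √13.8139 = 3.7167.

3.7167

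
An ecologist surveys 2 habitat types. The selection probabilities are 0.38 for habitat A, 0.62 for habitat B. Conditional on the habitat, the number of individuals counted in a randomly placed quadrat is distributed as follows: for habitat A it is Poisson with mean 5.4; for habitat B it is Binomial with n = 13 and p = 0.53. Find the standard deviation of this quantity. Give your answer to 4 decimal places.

Per component, A: μ=5.4, E[X²]=34.56; B: μ=6.89, E[X²]=50.7104.
E[X] = 0.38·5.4 + 0.62·6.89 = 6.3238.
E[X²] = 0.38·34.56 + 0.62·50.7104 = 44.5732.
Var(X) = E[X²] − (E[X])² = 44.5732 − 39.9904 = 4.5828.
SD(X) = √4.5828 = 2.14075.

2.1407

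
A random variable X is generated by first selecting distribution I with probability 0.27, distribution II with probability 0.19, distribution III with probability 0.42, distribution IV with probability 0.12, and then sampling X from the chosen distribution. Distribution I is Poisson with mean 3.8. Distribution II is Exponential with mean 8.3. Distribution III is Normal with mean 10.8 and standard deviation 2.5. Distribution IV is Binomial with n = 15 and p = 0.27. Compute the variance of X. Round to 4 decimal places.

26.8993

Per component, I: μ=3.8, E[X²]=18.24; II: μ=8.3, E[X²]=137.78; III: μ=10.8, E[X²]=122.89; IV: μ=4.05, E[X²]=19.359.
E[X] = 0.27·3.8 + 0.19·8.3 + 0.42·10.8 + 0.12·4.05 = 7.625.
E[X²] = 0.27·18.24 + 0.19·137.78 + 0.42·122.89 + 0.12·19.359 = 85.0399.
Var(X) = E[X²] − (E[X])² = 85.0399 − 58.1406 = 26.8993.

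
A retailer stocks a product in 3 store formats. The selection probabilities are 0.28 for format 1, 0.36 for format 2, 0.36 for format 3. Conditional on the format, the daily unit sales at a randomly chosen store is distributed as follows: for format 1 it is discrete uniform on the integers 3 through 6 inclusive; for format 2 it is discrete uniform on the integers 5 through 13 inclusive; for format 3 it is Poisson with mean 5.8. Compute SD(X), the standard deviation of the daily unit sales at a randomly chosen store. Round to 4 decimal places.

2.8942

Per component, 1: μ=4.5, E[X²]=21.5; 2: μ=9, E[X²]=87.6667; 3: μ=5.8, E[X²]=39.44.
E[X] = 0.28·4.5 + 0.36·9 + 0.36·5.8 = 6.588.
E[X²] = 0.28·21.5 + 0.36·87.6667 + 0.36·39.44 = 51.7784.
Var(X) = E[X²] − (E[X])² = 51.7784 − 43.4017 = 8.37666.
SD(X) = √8.37666 = 2.89425.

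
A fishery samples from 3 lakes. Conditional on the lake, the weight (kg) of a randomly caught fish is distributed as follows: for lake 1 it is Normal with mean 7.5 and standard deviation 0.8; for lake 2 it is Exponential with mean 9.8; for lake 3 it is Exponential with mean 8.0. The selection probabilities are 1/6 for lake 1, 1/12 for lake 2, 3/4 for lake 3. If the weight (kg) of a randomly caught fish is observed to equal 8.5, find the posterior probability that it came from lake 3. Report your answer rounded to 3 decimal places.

Likelihoods f(8.5 | ·): 1: 0.228311; 2: 0.0428637; 3: 0.0431988.
Posterior ∝ prior × likelihood. Numerator for 3: 0.75·0.0431988 = 0.0323991.
Normalizing constant: 0.166667·0.228311 + 0.0833333·0.0428637 + 0.75·0.0431988 = 0.074023.
P(3 | observation) = 0.0323991 / 0.074023 = 0.43769.

0.438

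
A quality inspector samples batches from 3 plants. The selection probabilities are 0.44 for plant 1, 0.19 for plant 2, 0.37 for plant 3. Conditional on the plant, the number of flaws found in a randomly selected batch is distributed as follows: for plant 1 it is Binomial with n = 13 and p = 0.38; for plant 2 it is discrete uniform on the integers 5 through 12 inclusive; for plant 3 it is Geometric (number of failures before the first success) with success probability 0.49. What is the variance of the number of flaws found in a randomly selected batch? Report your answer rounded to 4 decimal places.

10.5772

Per component, 1: μ=4.94, E[X²]=27.4664; 2: μ=8.5, E[X²]=77.5; 3: μ=1.04082, E[X²]=3.20741.
E[X] = 0.44·4.94 + 0.19·8.5 + 0.37·1.04082 = 4.1737.
E[X²] = 0.44·27.4664 + 0.19·77.5 + 0.37·3.20741 = 27.997.
Var(X) = E[X²] − (E[X])² = 27.997 − 17.4198 = 10.5772.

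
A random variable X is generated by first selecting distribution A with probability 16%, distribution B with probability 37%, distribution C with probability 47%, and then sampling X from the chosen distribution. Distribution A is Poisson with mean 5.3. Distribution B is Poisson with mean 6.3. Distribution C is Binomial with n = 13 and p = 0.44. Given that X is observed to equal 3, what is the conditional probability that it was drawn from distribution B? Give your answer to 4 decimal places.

Likelihoods P(X=3 | ·): A: 0.123856; B: 0.0765271; C: 0.0738932.
Posterior ∝ prior × likelihood. Numerator for B: 0.37·0.0765271 = 0.028315.
Normalizing constant: 0.16·0.123856 + 0.37·0.0765271 + 0.47·0.0738932 = 0.0828617.
P(B | observation) = 0.028315 / 0.0828617 = 0.341714.

0.3417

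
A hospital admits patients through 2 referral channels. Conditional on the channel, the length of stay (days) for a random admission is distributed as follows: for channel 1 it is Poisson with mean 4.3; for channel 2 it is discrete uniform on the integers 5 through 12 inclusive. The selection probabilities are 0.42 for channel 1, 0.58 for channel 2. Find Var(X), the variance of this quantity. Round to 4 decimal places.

9.1481

Per component, 1: μ=4.3, E[X²]=22.79; 2: μ=8.5, E[X²]=77.5.
E[X] = 0.42·4.3 + 0.58·8.5 = 6.736.
E[X²] = 0.42·22.79 + 0.58·77.5 = 54.5218.
Var(X) = E[X²] − (E[X])² = 54.5218 − 45.3737 = 9.1481.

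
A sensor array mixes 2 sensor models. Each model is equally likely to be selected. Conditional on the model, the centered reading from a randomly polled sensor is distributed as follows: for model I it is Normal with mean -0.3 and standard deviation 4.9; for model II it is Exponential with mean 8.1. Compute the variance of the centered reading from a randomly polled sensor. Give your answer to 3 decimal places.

Per component, I: μ=-0.3, E[X²]=24.1; II: μ=8.1, E[X²]=131.22.
E[X] = 0.5·-0.3 + 0.5·8.1 = 3.9.
E[X²] = 0.5·24.1 + 0.5·131.22 = 77.66.
Var(X) = E[X²] − (E[X])² = 77.66 − 15.21 = 62.45.

62.450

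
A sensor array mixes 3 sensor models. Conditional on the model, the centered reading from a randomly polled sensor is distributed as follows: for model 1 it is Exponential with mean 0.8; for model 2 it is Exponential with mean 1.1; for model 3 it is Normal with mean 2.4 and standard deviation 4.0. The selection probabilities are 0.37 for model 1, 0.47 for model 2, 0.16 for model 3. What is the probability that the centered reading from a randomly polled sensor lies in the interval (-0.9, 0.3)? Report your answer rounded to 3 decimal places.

Conditional on each model, P(-0.9 < X < 0.3): 1: 0.312711; 2: 0.2387; 3: 0.0951058.
By total probability, P(-0.9 < X < 0.3) = 0.37·0.312711 + 0.47·0.2387 + 0.16·0.0951058 = 0.243109.

0.243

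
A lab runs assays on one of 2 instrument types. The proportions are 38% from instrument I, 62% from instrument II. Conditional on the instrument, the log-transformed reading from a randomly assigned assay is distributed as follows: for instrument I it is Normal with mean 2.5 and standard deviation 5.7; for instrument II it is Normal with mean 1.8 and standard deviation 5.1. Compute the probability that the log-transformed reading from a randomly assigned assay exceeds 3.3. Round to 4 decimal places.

0.4071

Conditional on each instrument, P(X > 3.3): I: 0.444191; II: 0.384334.
By total probability, P(X > 3.3) = 0.38·0.444191 + 0.62·0.384334 = 0.40708.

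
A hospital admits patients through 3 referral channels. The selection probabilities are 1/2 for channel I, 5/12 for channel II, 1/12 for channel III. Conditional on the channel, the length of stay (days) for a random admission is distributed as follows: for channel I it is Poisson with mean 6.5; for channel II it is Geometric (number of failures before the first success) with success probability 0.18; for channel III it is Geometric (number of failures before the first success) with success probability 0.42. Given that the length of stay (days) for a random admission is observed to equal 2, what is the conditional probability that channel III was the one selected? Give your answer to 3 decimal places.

Likelihoods P(X=2 | ·): I: 0.0317602; II: 0.121032; III: 0.141288.
Posterior ∝ prior × likelihood. Numerator for III: 0.0833333·0.141288 = 0.011774.
Normalizing constant: 0.5·0.0317602 + 0.416667·0.121032 + 0.0833333·0.141288 = 0.0780841.
P(III | observation) = 0.011774 / 0.0780841 = 0.150786.

0.151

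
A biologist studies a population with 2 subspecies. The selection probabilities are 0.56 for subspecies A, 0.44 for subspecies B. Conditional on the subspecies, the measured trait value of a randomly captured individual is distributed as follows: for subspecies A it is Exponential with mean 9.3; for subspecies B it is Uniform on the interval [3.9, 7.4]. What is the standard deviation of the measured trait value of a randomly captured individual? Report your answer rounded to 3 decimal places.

Per component, A: μ=9.3, E[X²]=172.98; B: μ=5.65, E[X²]=32.9433.
E[X] = 0.56·9.3 + 0.44·5.65 = 7.694.
E[X²] = 0.56·172.98 + 0.44·32.9433 = 111.364.
Var(X) = E[X²] − (E[X])² = 111.364 − 59.1976 = 52.1662.
SD(X) = √52.1662 = 7.22262.

7.223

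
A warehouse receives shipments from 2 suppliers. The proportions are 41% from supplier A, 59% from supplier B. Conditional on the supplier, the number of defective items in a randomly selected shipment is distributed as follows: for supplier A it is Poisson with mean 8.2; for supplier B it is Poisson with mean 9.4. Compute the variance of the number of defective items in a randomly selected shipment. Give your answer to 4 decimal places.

Per component, A: μ=8.2, E[X²]=75.44; B: μ=9.4, E[X²]=97.76.
E[X] = 0.41·8.2 + 0.59·9.4 = 8.908.
E[X²] = 0.41·75.44 + 0.59·97.76 = 88.6088.
Var(X) = E[X²] − (E[X])² = 88.6088 − 79.3525 = 9.25634.

9.2563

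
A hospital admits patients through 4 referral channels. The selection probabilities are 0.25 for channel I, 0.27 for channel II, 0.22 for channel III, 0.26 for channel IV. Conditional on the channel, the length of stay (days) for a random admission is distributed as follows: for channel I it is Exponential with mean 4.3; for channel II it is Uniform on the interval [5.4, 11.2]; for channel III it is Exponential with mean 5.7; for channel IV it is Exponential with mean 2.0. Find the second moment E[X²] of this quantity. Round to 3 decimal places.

For each component E[X²] = Var + (mean)², giving I: 36.98; II: 71.6933; III: 64.98; IV: 8.
Overall E[X²] = 0.25·36.98 + 0.27·71.6933 + 0.22·64.98 + 0.26·8 = 44.9778.

44.978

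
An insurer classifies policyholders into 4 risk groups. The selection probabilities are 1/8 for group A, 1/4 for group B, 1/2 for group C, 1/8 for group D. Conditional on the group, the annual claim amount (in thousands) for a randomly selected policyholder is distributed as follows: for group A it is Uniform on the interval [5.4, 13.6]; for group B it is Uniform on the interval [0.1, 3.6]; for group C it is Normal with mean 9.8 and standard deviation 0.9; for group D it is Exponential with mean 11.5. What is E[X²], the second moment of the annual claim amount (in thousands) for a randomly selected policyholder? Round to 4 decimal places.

For each component E[X²] = Var + (mean)², giving A: 95.8533; B: 4.44333; C: 96.85; D: 264.5.
Overall E[X²] = 0.125·95.8533 + 0.25·4.44333 + 0.5·96.85 + 0.125·264.5 = 94.58.

94.5800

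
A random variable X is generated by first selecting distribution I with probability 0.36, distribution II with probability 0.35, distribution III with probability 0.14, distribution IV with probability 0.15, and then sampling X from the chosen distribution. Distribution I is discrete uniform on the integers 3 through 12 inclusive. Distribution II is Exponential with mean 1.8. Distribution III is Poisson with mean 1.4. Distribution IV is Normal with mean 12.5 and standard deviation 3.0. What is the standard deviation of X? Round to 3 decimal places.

Per component, I: μ=7.5, E[X²]=64.5; II: μ=1.8, E[X²]=6.48; III: μ=1.4, E[X²]=3.36; IV: μ=12.5, E[X²]=165.25.
E[X] = 0.36·7.5 + 0.35·1.8 + 0.14·1.4 + 0.15·12.5 = 5.401.
E[X²] = 0.36·64.5 + 0.35·6.48 + 0.14·3.36 + 0.15·165.25 = 50.7459.
Var(X) = E[X²] − (E[X])² = 50.7459 − 29.1708 = 21.5751.
SD(X) = √21.5751 = 4.6449.

4.645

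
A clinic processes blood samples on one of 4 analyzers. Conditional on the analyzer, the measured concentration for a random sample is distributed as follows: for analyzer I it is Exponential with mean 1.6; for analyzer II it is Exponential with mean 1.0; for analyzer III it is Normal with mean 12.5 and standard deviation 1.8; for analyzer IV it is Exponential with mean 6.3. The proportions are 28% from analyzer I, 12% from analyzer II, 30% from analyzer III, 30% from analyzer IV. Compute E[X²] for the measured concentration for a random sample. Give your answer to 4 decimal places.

For each component E[X²] = Var + (mean)², giving I: 5.12; II: 2; III: 159.49; IV: 79.38.
Overall E[X²] = 0.28·5.12 + 0.12·2 + 0.3·159.49 + 0.3·79.38 = 73.3346.

73.3346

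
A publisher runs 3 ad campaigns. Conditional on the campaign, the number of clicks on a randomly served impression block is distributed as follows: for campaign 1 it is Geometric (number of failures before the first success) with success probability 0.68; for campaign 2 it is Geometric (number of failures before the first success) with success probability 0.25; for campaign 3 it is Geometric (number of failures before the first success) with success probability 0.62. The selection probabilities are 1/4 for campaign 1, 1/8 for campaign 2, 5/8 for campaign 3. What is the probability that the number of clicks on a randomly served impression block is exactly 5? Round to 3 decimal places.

0.011

Conditional on each campaign, P(X = 5): 1: 0.0022817; 2: 0.0593262; 3: 0.00491258.
By total probability, P(X = 5) = 0.25·0.0022817 + 0.125·0.0593262 + 0.625·0.00491258 = 0.0110566.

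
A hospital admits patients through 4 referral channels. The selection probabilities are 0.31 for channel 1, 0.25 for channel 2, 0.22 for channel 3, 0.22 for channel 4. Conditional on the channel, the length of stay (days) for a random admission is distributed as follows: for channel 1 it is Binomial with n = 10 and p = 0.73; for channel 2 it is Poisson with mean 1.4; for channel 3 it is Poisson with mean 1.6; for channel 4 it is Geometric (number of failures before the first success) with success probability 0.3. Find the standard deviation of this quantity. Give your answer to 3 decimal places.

Per component, 1: μ=7.3, E[X²]=55.261; 2: μ=1.4, E[X²]=3.36; 3: μ=1.6, E[X²]=4.16; 4: μ=2.33333, E[X²]=13.2222.
E[X] = 0.31·7.3 + 0.25·1.4 + 0.22·1.6 + 0.22·2.33333 = 3.47833.
E[X²] = 0.31·55.261 + 0.25·3.36 + 0.22·4.16 + 0.22·13.2222 = 21.795.
Var(X) = E[X²] − (E[X])² = 21.795 − 12.0988 = 9.6962.
SD(X) = √9.6962 = 3.11387.

3.114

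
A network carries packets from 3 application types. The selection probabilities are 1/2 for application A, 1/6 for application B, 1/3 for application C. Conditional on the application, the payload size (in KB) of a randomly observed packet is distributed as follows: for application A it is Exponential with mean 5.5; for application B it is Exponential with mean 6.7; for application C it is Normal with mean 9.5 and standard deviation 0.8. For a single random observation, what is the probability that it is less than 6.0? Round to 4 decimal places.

0.4306

Conditional on each application, P(X < 6.0): A: 0.664089; B: 0.591606; C: 6.07162e-06.
By total probability, P(X < 6.0) = 0.5·0.664089 + 0.166667·0.591606 + 0.333333·6.07162e-06 = 0.430647.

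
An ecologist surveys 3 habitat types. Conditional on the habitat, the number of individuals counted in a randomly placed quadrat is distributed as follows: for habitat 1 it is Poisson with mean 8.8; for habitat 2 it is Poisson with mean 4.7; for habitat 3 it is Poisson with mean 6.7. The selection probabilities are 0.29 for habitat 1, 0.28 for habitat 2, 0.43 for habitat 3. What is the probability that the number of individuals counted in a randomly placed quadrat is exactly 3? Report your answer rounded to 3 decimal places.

Conditional on each habitat, P(X = 3): 1: 0.0171201; 2: 0.157383; 3: 0.0617021.
By total probability, P(X = 3) = 0.29·0.0171201 + 0.28·0.157383 + 0.43·0.0617021 = 0.075564.

0.076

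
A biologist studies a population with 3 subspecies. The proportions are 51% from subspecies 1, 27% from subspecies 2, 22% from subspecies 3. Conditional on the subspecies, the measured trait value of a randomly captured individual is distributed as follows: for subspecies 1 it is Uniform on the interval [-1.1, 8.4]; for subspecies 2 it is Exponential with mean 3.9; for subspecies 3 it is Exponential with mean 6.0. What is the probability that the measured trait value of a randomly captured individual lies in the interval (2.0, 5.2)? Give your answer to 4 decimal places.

0.3275

Conditional on each subspecies, P(2.0 < X < 5.2): 1: 0.336842; 2: 0.335207; 3: 0.296181.
By total probability, P(2.0 < X < 5.2) = 0.51·0.336842 + 0.27·0.335207 + 0.22·0.296181 = 0.327455.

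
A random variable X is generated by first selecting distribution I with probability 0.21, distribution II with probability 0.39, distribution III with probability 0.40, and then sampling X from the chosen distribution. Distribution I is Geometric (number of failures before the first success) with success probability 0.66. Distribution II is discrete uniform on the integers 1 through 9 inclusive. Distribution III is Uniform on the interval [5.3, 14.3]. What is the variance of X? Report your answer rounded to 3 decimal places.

Per component, I: μ=0.515152, E[X²]=1.04591; II: μ=5, E[X²]=31.6667; III: μ=9.8, E[X²]=102.79.
E[X] = 0.21·0.515152 + 0.39·5 + 0.4·9.8 = 5.97818.
E[X²] = 0.21·1.04591 + 0.39·31.6667 + 0.4·102.79 = 53.6856.
Var(X) = E[X²] − (E[X])² = 53.6856 − 35.7387 = 17.947.

17.947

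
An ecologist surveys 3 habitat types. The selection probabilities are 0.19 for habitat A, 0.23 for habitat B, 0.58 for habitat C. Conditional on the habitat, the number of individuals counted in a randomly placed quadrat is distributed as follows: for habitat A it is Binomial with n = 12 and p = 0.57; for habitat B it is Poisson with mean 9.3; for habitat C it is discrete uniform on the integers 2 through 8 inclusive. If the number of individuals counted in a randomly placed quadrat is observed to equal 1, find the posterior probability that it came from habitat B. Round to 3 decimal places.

0.618

Likelihoods P(X=1 | ·): A: 0.000635637; B: 0.000850245; C: 0.
Posterior ∝ prior × likelihood. Numerator for B: 0.23·0.000850245 = 0.000195556.
Normalizing constant: 0.19·0.000635637 + 0.23·0.000850245 + 0.58·0 = 0.000316327.
P(B | observation) = 0.000195556 / 0.000316327 = 0.618209.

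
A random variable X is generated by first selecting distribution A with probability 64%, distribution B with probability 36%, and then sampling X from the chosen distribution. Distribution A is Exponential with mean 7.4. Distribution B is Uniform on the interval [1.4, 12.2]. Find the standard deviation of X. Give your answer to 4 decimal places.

Per component, A: μ=7.4, E[X²]=109.52; B: μ=6.8, E[X²]=55.96.
E[X] = 0.64·7.4 + 0.36·6.8 = 7.184.
E[X²] = 0.64·109.52 + 0.36·55.96 = 90.2384.
Var(X) = E[X²] − (E[X])² = 90.2384 − 51.6099 = 38.6285.
SD(X) = √38.6285 = 6.21519.

6.2152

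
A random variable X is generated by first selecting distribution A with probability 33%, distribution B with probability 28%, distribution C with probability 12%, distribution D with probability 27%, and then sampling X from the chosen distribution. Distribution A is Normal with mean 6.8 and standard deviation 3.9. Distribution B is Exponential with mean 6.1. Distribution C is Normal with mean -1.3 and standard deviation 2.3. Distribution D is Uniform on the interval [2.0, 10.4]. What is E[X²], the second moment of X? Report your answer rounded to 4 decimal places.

For each component E[X²] = Var + (mean)², giving A: 61.45; B: 74.42; C: 6.98; D: 44.32.
Overall E[X²] = 0.33·61.45 + 0.28·74.42 + 0.12·6.98 + 0.27·44.32 = 53.9201.

53.9201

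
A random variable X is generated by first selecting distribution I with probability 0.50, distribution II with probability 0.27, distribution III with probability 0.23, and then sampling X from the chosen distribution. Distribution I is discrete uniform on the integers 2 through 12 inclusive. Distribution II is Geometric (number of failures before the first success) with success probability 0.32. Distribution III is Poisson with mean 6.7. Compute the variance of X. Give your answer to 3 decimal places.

Per component, I: μ=7, E[X²]=59; II: μ=2.125, E[X²]=11.1562; III: μ=6.7, E[X²]=51.59.
E[X] = 0.5·7 + 0.27·2.125 + 0.23·6.7 = 5.61475.
E[X²] = 0.5·59 + 0.27·11.1562 + 0.23·51.59 = 44.3779.
Var(X) = E[X²] − (E[X])² = 44.3779 − 31.5254 = 12.8525.

12.852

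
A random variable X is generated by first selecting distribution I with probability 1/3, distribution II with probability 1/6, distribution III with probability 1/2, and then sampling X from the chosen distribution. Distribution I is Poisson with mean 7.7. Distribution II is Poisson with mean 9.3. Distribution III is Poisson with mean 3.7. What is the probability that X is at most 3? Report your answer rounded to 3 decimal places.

Conditional on each component, P(X ≤ 3): I: 0.0518188; II: 0.0171516; III: 0.494153.
By total probability, P(X ≤ 3) = 0.333333·0.0518188 + 0.166667·0.0171516 + 0.5·0.494153 = 0.267208.

0.267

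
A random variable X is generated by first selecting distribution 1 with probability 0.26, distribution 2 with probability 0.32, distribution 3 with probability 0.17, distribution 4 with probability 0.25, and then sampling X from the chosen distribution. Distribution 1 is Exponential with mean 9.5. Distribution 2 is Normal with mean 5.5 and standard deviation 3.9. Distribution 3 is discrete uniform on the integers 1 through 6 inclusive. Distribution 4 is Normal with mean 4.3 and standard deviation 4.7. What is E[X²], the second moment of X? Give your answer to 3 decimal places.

74.201

For each component E[X²] = Var + (mean)², giving 1: 180.5; 2: 45.46; 3: 15.1667; 4: 40.58.
Overall E[X²] = 0.26·180.5 + 0.32·45.46 + 0.17·15.1667 + 0.25·40.58 = 74.2005.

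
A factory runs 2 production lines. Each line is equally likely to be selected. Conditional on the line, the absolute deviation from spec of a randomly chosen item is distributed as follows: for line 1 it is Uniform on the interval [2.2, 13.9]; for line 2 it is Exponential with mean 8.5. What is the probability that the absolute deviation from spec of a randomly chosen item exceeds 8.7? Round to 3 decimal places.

0.402

Conditional on each line, P(X > 8.7): 1: 0.444444; 2: 0.359324.
By total probability, P(X > 8.7) = 0.5·0.444444 + 0.5·0.359324 = 0.401884.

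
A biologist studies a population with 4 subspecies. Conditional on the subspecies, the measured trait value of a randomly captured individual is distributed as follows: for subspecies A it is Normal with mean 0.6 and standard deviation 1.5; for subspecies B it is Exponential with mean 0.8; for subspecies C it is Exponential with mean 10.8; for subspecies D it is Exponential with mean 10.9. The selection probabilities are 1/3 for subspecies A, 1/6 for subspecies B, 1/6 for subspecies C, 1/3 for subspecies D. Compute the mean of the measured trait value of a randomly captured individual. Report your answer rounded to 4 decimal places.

Component means — A: 0.6; B: 0.8; C: 10.8; D: 10.9.
E[X] = 0.333333·0.6 + 0.166667·0.8 + 0.166667·10.8 + 0.333333·10.9 = 5.76667.

5.7667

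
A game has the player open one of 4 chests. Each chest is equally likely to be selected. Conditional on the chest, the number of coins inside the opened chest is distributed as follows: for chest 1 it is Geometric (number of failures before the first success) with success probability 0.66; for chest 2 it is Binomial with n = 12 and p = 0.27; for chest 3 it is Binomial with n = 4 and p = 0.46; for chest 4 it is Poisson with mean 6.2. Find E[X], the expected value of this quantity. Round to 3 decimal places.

2.949

Component means — 1: 0.515152; 2: 3.24; 3: 1.84; 4: 6.2.
E[X] = 0.25·0.515152 + 0.25·3.24 + 0.25·1.84 + 0.25·6.2 = 2.94879.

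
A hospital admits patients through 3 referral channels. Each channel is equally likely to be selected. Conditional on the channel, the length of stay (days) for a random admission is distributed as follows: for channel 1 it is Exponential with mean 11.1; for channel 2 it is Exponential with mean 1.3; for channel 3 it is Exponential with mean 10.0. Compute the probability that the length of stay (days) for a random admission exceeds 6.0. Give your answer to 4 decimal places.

0.3804

Conditional on each channel, P(X > 6.0): 1: 0.582433; 2: 0.00989838; 3: 0.548812.
By total probability, P(X > 6.0) = 0.333333·0.582433 + 0.333333·0.00989838 + 0.333333·0.548812 = 0.380381.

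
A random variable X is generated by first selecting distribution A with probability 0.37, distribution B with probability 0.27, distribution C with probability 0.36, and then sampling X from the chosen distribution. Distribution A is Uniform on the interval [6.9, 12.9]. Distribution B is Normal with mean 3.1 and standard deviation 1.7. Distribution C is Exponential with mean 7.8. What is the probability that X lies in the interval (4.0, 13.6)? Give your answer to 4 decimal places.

Conditional on each component, P(4.0 < X < 13.6): A: 1; B: 0.29826; C: 0.423913.
By total probability, P(4.0 < X < 13.6) = 0.37·1 + 0.27·0.29826 + 0.36·0.423913 = 0.603139.

0.6031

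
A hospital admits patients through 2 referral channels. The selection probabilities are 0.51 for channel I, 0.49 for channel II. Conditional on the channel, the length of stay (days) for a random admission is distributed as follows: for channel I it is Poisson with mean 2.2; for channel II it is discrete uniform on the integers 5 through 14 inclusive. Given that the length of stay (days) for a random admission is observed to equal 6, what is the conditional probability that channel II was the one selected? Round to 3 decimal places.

0.846

Likelihoods P(X=6 | ·): I: 0.0174484; II: 0.1.
Posterior ∝ prior × likelihood. Numerator for II: 0.49·0.1 = 0.049.
Normalizing constant: 0.51·0.0174484 + 0.49·0.1 = 0.0578987.
P(II | observation) = 0.049 / 0.0578987 = 0.846306.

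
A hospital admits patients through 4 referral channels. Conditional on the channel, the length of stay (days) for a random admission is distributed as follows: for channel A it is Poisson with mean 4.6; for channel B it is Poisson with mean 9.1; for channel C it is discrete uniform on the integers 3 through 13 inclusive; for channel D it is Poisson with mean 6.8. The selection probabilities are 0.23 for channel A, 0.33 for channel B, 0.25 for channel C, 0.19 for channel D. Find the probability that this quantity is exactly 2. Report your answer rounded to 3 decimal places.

0.031

Conditional on each channel, P(X = 2): A: 0.106348; B: 0.00462352; C: 0; D: 0.0257505.
By total probability, P(X = 2) = 0.23·0.106348 + 0.33·0.00462352 + 0.25·0 + 0.19·0.0257505 = 0.0308785.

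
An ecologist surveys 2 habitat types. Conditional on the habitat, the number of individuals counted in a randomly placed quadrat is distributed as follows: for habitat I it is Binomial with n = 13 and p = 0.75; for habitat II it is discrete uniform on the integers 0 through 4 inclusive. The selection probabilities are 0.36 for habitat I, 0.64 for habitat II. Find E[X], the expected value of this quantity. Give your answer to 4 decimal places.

Component means — I: 9.75; II: 2.
E[X] = 0.36·9.75 + 0.64·2 = 4.79.

4.7900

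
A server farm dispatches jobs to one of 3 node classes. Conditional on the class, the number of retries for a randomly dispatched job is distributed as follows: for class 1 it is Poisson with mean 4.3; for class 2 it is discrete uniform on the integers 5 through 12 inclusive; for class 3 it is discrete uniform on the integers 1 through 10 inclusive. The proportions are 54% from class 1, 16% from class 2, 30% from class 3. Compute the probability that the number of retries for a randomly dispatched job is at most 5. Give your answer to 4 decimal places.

0.5678

Conditional on each class, P(X ≤ 5): 1: 0.736663; 2: 0.125; 3: 0.5.
By total probability, P(X ≤ 5) = 0.54·0.736663 + 0.16·0.125 + 0.3·0.5 = 0.567798.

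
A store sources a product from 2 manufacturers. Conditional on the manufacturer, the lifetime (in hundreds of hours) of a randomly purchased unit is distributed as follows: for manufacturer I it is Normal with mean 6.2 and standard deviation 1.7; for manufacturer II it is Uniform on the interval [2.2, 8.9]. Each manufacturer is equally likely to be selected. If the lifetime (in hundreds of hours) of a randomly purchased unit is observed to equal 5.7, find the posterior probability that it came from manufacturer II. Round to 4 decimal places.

0.3991

Likelihoods f(5.7 | ·): I: 0.224738; II: 0.149254.
Posterior ∝ prior × likelihood. Numerator for II: 0.5·0.149254 = 0.0746269.
Normalizing constant: 0.5·0.224738 + 0.5·0.149254 = 0.186996.
P(II | observation) = 0.0746269 / 0.186996 = 0.399083.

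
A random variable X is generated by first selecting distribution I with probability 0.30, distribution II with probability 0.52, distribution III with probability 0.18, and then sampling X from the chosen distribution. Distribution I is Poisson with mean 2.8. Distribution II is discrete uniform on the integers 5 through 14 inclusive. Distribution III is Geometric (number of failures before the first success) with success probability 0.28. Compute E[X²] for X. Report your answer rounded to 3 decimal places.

For each component E[X²] = Var + (mean)², giving I: 10.64; II: 98.5; III: 15.7959.
Overall E[X²] = 0.3·10.64 + 0.52·98.5 + 0.18·15.7959 = 57.2553.

57.255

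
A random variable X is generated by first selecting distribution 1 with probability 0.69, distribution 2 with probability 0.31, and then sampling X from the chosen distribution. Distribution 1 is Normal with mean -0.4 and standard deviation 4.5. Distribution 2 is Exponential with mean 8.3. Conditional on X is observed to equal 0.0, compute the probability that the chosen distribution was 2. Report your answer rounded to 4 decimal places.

Likelihoods f(0.0 | ·): 1: 0.0883043; 2: 0.120482.
Posterior ∝ prior × likelihood. Numerator for 2: 0.31·0.120482 = 0.0373494.
Normalizing constant: 0.69·0.0883043 + 0.31·0.120482 = 0.0982794.
P(2 | observation) = 0.0373494 / 0.0982794 = 0.380033.

0.3800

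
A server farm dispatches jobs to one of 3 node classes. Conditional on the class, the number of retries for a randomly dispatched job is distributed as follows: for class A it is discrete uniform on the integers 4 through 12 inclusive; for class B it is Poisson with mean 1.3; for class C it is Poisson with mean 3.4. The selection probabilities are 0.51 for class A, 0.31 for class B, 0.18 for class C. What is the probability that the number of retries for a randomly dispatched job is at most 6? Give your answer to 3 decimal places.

Conditional on each class, P(X ≤ 6): A: 0.333333; B: 0.999596; C: 0.942147.
By total probability, P(X ≤ 6) = 0.51·0.333333 + 0.31·0.999596 + 0.18·0.942147 = 0.649461.

0.649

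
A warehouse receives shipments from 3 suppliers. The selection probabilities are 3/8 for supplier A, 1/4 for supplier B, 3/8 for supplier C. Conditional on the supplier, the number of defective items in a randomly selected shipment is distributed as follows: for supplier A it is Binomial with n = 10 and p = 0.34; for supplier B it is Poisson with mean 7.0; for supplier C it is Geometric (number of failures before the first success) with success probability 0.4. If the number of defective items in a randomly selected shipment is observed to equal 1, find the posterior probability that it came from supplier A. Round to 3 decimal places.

0.249

Likelihoods P(X=1 | ·): A: 0.0807931; B: 0.00638317; C: 0.24.
Posterior ∝ prior × likelihood. Numerator for A: 0.375·0.0807931 = 0.0302974.
Normalizing constant: 0.375·0.0807931 + 0.25·0.00638317 + 0.375·0.24 = 0.121893.
P(A | observation) = 0.0302974 / 0.121893 = 0.248557.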